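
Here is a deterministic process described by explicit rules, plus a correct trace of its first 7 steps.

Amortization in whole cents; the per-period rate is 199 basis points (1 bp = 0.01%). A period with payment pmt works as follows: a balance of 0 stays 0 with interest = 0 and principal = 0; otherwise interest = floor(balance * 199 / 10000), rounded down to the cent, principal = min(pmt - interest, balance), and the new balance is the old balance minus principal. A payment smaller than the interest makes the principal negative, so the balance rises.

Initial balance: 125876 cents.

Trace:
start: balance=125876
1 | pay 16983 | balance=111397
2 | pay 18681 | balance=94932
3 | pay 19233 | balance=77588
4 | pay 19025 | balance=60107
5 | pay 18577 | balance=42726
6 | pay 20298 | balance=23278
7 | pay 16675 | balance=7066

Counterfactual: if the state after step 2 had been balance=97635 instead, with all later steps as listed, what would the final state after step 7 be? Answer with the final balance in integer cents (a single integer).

10047

state after step 2 := balance=97635
3 | pay 19233 | balance=80344
4 | pay 19025 | balance=62917
5 | pay 18577 | balance=45592
6 | pay 20298 | balance=26201
7 | pay 16675 | balance=10047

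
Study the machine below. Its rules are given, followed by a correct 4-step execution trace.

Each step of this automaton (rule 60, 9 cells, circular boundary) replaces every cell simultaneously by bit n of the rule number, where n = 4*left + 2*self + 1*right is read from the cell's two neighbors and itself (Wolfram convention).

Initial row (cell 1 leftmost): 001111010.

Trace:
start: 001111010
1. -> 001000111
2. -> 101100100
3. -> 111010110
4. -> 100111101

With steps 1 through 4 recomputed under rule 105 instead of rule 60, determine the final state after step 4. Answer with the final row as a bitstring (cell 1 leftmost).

010011110

(re-executing steps 1..4 under rule 105; state before step 1: 001111010)
1. -> 101001100
2. -> 010001100
3. -> 000101101
4. -> 010011110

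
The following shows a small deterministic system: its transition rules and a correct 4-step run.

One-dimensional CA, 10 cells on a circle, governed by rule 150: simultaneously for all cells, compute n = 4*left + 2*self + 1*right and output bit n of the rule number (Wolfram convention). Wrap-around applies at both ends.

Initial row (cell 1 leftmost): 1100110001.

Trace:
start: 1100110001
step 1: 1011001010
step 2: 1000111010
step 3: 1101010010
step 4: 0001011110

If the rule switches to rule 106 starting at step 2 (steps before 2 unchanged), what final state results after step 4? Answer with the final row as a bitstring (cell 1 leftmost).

(re-executing steps 2..4 under rule 106; state before step 2: 1011001010)
step 2: 0111010101
step 3: 1101101010
step 4: 1111110101

1111110101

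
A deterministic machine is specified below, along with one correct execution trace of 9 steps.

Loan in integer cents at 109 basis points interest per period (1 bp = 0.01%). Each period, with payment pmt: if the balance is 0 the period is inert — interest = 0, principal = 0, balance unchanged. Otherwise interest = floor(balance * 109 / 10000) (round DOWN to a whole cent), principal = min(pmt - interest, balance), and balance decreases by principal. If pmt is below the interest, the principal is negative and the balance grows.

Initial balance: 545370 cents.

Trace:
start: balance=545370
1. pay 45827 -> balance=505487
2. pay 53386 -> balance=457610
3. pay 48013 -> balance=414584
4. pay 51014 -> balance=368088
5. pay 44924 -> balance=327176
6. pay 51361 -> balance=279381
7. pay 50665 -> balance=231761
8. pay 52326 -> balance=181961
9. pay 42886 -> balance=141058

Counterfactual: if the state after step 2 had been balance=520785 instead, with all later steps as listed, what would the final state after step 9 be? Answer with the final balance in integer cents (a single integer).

209214

state after step 2 := balance=520785
3. pay 48013 -> balance=478448
4. pay 51014 -> balance=432649
5. pay 44924 -> balance=392440
6. pay 51361 -> balance=345356
7. pay 50665 -> balance=298455
8. pay 52326 -> balance=249382
9. pay 42886 -> balance=209214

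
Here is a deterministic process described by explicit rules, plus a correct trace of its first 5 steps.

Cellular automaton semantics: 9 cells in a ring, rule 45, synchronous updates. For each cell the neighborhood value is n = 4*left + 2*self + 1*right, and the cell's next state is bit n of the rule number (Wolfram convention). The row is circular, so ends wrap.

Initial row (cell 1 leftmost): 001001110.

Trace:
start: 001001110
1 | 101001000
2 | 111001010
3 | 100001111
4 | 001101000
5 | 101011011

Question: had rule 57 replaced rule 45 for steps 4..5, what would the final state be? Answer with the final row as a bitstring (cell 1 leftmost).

(re-executing steps 4..5 under rule 57; state before step 4: 100001111)
4 | 011101000
5 | 010010111

010010111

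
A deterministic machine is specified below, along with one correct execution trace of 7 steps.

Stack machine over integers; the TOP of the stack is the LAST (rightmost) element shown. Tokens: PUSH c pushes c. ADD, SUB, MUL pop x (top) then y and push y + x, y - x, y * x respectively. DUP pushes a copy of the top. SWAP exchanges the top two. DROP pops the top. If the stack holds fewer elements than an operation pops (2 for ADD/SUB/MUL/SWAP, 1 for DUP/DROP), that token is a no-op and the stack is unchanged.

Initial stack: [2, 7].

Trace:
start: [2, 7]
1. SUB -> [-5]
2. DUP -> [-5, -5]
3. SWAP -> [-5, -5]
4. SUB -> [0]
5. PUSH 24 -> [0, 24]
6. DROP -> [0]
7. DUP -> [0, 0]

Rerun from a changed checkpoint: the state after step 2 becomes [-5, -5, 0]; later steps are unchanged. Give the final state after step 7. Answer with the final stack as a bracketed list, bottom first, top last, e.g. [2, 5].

[-5, 5, 5]

state after step 2 := [-5, -5, 0]
3. SWAP -> [-5, 0, -5]
4. SUB -> [-5, 5]
5. PUSH 24 -> [-5, 5, 24]
6. DROP -> [-5, 5]
7. DUP -> [-5, 5, 5]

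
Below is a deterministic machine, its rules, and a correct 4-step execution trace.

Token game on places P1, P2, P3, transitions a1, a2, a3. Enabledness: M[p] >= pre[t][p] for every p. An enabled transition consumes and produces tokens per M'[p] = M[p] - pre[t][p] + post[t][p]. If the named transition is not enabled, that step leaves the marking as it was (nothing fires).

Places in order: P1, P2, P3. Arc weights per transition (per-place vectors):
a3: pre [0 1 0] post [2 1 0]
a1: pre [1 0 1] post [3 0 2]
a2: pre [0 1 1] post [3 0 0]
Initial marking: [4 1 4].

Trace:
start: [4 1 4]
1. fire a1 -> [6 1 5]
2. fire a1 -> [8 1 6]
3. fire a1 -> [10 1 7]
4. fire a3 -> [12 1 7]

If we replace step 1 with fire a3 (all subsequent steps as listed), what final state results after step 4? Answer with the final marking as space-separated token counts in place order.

12 1 6

(re-executing from step 1 with the substitution; state before step 1: [4 1 4])
1. fire a3 -> [6 1 4]
2. fire a1 -> [8 1 5]
3. fire a1 -> [10 1 6]
4. fire a3 -> [12 1 6]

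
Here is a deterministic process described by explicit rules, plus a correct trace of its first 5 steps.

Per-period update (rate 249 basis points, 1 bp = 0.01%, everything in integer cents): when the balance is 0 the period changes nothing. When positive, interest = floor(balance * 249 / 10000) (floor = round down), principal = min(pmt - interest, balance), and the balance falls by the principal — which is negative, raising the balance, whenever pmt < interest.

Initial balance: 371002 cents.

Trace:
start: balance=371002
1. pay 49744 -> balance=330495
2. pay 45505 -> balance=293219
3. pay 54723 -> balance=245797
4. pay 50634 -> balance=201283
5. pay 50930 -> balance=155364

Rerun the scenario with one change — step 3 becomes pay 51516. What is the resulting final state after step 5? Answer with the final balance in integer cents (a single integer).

(re-executing from step 3 with the substitution; state before step 3: balance=293219)
3. pay 51516 -> balance=249004
4. pay 50634 -> balance=204570
5. pay 50930 -> balance=158733

158733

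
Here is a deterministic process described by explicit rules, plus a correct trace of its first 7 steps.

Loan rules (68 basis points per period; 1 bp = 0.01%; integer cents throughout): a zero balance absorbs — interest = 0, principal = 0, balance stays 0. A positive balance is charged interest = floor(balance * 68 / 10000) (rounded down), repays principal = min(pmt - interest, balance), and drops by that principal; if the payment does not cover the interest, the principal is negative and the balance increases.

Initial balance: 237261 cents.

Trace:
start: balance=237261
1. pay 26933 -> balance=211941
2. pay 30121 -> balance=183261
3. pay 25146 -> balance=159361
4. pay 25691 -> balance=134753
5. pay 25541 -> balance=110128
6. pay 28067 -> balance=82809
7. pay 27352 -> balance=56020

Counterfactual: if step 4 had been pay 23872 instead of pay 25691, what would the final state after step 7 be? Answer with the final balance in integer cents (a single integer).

57876

(re-executing from step 4 with the substitution; state before step 4: balance=159361)
4. pay 23872 -> balance=136572
5. pay 25541 -> balance=111959
6. pay 28067 -> balance=84653
7. pay 27352 -> balance=57876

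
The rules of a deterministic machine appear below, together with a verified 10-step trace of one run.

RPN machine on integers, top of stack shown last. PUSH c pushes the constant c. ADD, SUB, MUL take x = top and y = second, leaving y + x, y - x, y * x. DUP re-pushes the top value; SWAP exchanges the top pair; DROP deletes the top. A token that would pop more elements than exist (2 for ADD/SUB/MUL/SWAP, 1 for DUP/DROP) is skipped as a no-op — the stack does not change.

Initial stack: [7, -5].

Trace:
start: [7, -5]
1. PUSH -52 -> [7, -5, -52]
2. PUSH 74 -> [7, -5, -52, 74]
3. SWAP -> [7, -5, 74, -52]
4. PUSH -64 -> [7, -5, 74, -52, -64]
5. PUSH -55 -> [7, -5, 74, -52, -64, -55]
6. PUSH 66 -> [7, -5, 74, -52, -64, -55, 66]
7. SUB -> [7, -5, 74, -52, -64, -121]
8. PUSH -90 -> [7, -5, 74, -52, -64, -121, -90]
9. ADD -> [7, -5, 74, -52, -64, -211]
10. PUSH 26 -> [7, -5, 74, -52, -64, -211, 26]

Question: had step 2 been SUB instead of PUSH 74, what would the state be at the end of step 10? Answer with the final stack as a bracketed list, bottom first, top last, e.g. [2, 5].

(re-executing from step 2 with the substitution; state before step 2: [7, -5, -52])
2. SUB -> [7, 47]
3. SWAP -> [47, 7]
4. PUSH -64 -> [47, 7, -64]
5. PUSH -55 -> [47, 7, -64, -55]
6. PUSH 66 -> [47, 7, -64, -55, 66]
7. SUB -> [47, 7, -64, -121]
8. PUSH -90 -> [47, 7, -64, -121, -90]
9. ADD -> [47, 7, -64, -211]
10. PUSH 26 -> [47, 7, -64, -211, 26]

[47, 7, -64, -211, 26]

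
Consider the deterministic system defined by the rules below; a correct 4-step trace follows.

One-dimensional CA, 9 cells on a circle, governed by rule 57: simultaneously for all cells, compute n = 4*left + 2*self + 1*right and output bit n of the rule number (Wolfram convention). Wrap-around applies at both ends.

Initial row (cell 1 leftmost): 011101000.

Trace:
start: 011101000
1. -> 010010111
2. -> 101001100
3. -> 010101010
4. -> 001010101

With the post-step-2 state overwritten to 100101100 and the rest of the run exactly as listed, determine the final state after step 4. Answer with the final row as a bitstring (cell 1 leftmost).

001010101

state after step 2 := 100101100
3. -> 010011010
4. -> 001010101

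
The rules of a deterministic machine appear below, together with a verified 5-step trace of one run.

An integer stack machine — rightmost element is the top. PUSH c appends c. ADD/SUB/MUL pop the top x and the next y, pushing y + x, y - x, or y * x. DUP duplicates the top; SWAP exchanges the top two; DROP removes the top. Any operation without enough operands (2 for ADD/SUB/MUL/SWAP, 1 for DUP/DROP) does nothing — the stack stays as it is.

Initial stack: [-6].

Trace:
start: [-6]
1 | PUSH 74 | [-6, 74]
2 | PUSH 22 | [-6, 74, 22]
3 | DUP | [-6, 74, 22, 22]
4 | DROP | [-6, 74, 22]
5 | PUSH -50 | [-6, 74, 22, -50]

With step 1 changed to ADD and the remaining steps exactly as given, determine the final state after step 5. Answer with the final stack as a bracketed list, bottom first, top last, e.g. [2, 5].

(re-executing from step 1 with the substitution; state before step 1: [-6])
1 | ADD | [-6]
2 | PUSH 22 | [-6, 22]
3 | DUP | [-6, 22, 22]
4 | DROP | [-6, 22]
5 | PUSH -50 | [-6, 22, -50]

[-6, 22, -50]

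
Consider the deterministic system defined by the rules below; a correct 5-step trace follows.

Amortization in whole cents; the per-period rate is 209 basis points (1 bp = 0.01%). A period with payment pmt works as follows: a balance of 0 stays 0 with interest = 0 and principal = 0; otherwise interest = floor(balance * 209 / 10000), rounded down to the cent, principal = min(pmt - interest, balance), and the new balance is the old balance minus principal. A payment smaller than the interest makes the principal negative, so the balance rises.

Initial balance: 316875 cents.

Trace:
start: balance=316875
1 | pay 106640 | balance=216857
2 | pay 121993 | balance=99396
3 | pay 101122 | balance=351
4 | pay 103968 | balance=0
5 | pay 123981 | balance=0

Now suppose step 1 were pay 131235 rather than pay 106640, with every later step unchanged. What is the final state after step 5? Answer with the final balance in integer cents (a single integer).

(re-executing from step 1 with the substitution; state before step 1: balance=316875)
1 | pay 131235 | balance=192262
2 | pay 121993 | balance=74287
3 | pay 101122 | balance=0
4 | pay 103968 | balance=0
5 | pay 123981 | balance=0

0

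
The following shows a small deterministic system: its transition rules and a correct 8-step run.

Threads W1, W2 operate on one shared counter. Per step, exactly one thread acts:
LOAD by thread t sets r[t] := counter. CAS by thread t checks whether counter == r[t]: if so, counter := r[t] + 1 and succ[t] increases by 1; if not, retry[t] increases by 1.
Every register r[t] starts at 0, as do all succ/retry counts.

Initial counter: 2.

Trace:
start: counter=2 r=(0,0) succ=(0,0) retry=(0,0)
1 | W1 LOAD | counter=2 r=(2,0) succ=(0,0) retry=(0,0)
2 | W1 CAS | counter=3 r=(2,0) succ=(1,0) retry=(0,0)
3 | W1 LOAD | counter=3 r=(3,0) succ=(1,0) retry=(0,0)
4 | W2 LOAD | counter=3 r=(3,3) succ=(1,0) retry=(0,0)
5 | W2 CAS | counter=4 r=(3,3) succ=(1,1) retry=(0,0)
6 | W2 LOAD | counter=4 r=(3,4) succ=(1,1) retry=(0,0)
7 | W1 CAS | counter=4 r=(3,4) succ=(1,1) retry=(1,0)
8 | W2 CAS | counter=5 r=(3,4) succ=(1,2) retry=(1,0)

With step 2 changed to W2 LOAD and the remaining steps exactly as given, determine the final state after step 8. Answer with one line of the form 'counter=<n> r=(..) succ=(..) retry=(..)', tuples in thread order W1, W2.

(re-executing from step 2 with the substitution; state before step 2: counter=2 r=(2,0) succ=(0,0) retry=(0,0))
2 | W2 LOAD | counter=2 r=(2,2) succ=(0,0) retry=(0,0)
3 | W1 LOAD | counter=2 r=(2,2) succ=(0,0) retry=(0,0)
4 | W2 LOAD | counter=2 r=(2,2) succ=(0,0) retry=(0,0)
5 | W2 CAS | counter=3 r=(2,2) succ=(0,1) retry=(0,0)
6 | W2 LOAD | counter=3 r=(2,3) succ=(0,1) retry=(0,0)
7 | W1 CAS | counter=3 r=(2,3) succ=(0,1) retry=(1,0)
8 | W2 CAS | counter=4 r=(2,3) succ=(0,2) retry=(1,0)

counter=4 r=(2,3) succ=(0,2) retry=(1,0)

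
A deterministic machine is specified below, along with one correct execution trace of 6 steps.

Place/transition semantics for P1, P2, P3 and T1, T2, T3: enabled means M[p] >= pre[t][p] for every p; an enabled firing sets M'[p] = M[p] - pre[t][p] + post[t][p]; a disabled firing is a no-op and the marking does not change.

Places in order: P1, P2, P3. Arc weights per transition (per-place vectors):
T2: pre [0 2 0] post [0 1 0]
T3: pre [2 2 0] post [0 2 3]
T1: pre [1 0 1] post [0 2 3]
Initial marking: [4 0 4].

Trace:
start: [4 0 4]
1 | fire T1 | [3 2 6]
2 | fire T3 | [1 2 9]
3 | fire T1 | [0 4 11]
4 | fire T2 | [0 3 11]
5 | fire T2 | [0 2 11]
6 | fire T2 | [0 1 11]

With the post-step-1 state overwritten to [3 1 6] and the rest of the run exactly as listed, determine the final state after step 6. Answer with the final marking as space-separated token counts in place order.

state after step 1 := [3 1 6]
2 | fire T3 | [3 1 6]
3 | fire T1 | [2 3 8]
4 | fire T2 | [2 2 8]
5 | fire T2 | [2 1 8]
6 | fire T2 | [2 1 8]

2 1 8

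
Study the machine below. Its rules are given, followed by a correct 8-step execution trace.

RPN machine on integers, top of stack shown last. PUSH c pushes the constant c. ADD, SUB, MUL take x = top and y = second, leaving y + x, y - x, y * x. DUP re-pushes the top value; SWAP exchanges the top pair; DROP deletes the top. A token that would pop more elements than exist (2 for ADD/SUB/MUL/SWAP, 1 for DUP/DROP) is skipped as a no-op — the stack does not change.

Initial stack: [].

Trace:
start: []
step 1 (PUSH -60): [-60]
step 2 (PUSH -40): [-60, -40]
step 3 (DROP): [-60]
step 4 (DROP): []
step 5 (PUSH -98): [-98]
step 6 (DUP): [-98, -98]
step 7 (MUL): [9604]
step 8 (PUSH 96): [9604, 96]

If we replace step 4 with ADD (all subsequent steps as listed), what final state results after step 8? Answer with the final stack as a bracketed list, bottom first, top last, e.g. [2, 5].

[-60, 9604, 96]

(re-executing from step 4 with the substitution; state before step 4: [-60])
step 4 (ADD): [-60]
step 5 (PUSH -98): [-60, -98]
step 6 (DUP): [-60, -98, -98]
step 7 (MUL): [-60, 9604]
step 8 (PUSH 96): [-60, 9604, 96]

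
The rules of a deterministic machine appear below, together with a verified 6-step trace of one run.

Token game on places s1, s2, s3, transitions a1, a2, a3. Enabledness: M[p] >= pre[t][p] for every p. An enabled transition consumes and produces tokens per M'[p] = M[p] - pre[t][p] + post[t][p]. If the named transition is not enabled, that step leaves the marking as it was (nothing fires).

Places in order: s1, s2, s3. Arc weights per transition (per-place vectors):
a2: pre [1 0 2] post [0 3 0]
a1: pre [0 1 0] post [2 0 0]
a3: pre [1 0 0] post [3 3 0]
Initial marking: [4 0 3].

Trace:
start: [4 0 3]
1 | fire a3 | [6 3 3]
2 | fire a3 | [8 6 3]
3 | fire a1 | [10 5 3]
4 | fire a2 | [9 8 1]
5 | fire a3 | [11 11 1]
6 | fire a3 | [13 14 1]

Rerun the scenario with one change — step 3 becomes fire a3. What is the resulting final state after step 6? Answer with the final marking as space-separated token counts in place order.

13 18 1

(re-executing from step 3 with the substitution; state before step 3: [8 6 3])
3 | fire a3 | [10 9 3]
4 | fire a2 | [9 12 1]
5 | fire a3 | [11 15 1]
6 | fire a3 | [13 18 1]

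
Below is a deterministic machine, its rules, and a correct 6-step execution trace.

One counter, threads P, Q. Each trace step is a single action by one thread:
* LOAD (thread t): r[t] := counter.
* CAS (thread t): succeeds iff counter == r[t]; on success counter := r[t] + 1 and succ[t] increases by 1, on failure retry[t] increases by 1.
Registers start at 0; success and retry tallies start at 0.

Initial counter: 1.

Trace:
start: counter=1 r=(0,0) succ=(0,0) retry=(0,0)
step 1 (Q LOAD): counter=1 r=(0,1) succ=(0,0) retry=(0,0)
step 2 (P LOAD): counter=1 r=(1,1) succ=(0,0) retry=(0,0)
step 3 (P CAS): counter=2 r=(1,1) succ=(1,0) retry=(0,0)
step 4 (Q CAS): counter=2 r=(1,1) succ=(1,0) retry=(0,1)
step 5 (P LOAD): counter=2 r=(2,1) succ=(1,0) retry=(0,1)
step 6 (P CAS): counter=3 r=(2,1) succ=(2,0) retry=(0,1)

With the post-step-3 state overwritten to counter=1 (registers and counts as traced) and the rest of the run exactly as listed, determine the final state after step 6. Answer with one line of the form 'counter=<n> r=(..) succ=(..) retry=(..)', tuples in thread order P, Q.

counter=3 r=(2,1) succ=(2,1) retry=(0,0)

state after step 3 := counter=1 r=(1,1) succ=(1,0) retry=(0,0)
step 4 (Q CAS): counter=2 r=(1,1) succ=(1,1) retry=(0,0)
step 5 (P LOAD): counter=2 r=(2,1) succ=(1,1) retry=(0,0)
step 6 (P CAS): counter=3 r=(2,1) succ=(2,1) retry=(0,0)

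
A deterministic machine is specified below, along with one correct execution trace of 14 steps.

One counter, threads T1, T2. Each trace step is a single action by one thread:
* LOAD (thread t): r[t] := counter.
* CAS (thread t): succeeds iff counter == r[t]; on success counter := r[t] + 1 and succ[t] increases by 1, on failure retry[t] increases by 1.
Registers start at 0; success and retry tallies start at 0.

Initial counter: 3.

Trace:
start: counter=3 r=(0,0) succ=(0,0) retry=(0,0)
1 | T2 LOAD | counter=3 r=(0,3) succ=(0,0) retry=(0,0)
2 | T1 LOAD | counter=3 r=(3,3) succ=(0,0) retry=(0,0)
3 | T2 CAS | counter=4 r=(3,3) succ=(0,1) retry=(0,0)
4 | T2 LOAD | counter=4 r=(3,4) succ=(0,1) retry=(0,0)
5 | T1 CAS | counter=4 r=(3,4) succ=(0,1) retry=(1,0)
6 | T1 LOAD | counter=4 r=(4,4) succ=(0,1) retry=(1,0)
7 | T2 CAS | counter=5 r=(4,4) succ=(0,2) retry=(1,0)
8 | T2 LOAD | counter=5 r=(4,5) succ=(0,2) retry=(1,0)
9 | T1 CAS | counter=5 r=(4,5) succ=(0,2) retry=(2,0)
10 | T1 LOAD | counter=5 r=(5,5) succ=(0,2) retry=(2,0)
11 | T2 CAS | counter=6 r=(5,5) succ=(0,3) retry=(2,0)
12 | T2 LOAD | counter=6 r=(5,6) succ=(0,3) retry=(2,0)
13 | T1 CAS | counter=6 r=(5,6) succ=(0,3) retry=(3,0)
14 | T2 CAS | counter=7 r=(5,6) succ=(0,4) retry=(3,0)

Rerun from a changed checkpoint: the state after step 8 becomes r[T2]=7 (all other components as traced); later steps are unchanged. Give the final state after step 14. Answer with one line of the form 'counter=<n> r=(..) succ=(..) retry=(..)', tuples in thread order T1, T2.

counter=6 r=(5,5) succ=(1,2) retry=(2,2)

state after step 8 := counter=5 r=(4,7) succ=(0,2) retry=(1,0)
9 | T1 CAS | counter=5 r=(4,7) succ=(0,2) retry=(2,0)
10 | T1 LOAD | counter=5 r=(5,7) succ=(0,2) retry=(2,0)
11 | T2 CAS | counter=5 r=(5,7) succ=(0,2) retry=(2,1)
12 | T2 LOAD | counter=5 r=(5,5) succ=(0,2) retry=(2,1)
13 | T1 CAS | counter=6 r=(5,5) succ=(1,2) retry=(2,1)
14 | T2 CAS | counter=6 r=(5,5) succ=(1,2) retry=(2,2)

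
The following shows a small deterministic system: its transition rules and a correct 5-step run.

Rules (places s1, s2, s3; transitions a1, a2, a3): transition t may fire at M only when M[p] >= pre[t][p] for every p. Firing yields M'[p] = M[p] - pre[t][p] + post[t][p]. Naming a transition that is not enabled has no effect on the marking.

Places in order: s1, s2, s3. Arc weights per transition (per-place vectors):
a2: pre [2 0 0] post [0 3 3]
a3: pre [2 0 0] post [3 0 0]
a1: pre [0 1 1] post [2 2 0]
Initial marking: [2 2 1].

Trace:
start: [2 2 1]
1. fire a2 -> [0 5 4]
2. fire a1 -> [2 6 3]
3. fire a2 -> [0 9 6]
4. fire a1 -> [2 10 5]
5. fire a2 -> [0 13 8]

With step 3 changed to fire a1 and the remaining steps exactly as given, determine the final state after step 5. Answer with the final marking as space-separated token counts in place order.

(re-executing from step 3 with the substitution; state before step 3: [2 6 3])
3. fire a1 -> [4 7 2]
4. fire a1 -> [6 8 1]
5. fire a2 -> [4 11 4]

4 11 4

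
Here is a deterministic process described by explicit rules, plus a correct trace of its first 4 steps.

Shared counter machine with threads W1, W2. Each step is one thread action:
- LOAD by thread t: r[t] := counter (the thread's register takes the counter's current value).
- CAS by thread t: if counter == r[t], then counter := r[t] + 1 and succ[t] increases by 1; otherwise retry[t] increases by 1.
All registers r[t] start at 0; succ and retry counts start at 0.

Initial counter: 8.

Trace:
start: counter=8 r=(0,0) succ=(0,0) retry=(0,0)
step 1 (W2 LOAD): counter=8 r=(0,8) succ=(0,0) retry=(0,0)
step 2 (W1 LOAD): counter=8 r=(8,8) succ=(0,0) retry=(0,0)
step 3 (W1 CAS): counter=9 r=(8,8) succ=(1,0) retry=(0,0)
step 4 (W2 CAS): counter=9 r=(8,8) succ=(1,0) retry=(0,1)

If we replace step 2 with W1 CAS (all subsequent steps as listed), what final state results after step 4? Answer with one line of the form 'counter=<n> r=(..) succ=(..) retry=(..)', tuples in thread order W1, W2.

(re-executing from step 2 with the substitution; state before step 2: counter=8 r=(0,8) succ=(0,0) retry=(0,0))
step 2 (W1 CAS): counter=8 r=(0,8) succ=(0,0) retry=(1,0)
step 3 (W1 CAS): counter=8 r=(0,8) succ=(0,0) retry=(2,0)
step 4 (W2 CAS): counter=9 r=(0,8) succ=(0,1) retry=(2,0)

counter=9 r=(0,8) succ=(0,1) retry=(2,0)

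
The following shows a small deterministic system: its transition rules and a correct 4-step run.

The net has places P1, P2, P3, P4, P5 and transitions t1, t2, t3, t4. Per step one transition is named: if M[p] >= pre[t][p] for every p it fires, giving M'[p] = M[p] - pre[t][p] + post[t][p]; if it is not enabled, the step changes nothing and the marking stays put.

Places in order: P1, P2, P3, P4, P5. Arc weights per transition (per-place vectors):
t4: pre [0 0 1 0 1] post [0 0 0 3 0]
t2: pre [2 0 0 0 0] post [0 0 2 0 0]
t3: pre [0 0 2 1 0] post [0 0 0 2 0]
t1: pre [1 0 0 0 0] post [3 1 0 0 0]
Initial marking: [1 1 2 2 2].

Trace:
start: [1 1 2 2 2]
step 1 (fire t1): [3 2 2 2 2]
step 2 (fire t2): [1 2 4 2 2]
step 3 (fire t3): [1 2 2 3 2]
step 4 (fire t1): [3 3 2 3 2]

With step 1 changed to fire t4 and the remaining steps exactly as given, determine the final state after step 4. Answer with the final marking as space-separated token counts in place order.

(re-executing from step 1 with the substitution; state before step 1: [1 1 2 2 2])
step 1 (fire t4): [1 1 1 5 1]
step 2 (fire t2): [1 1 1 5 1]
step 3 (fire t3): [1 1 1 5 1]
step 4 (fire t1): [3 2 1 5 1]

3 2 1 5 1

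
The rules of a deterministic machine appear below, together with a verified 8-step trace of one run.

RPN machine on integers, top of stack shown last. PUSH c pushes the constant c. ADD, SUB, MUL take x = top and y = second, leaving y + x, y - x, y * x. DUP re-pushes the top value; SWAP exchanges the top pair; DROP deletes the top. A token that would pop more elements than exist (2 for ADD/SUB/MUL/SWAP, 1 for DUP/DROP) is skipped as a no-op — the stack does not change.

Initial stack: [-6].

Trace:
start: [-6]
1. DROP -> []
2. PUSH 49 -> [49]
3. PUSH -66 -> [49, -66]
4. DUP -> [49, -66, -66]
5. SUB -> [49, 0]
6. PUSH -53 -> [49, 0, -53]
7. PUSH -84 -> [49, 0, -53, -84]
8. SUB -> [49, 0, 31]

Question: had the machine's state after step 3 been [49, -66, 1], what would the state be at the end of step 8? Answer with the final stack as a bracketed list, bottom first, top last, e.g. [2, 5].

[49, -66, 0, 31]

state after step 3 := [49, -66, 1]
4. DUP -> [49, -66, 1, 1]
5. SUB -> [49, -66, 0]
6. PUSH -53 -> [49, -66, 0, -53]
7. PUSH -84 -> [49, -66, 0, -53, -84]
8. SUB -> [49, -66, 0, 31]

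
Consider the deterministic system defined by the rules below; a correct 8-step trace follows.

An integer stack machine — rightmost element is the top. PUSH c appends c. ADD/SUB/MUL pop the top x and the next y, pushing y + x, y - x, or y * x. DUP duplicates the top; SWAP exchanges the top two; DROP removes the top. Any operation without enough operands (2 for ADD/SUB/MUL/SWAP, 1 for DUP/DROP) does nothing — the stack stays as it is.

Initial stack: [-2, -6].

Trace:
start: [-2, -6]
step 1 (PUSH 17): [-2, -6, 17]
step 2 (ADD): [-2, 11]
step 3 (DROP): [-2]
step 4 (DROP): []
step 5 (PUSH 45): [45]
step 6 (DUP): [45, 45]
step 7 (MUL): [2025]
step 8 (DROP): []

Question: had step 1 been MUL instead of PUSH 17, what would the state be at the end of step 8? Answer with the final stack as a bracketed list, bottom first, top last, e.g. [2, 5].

(re-executing from step 1 with the substitution; state before step 1: [-2, -6])
step 1 (MUL): [12]
step 2 (ADD): [12]
step 3 (DROP): []
step 4 (DROP): []
step 5 (PUSH 45): [45]
step 6 (DUP): [45, 45]
step 7 (MUL): [2025]
step 8 (DROP): []

[]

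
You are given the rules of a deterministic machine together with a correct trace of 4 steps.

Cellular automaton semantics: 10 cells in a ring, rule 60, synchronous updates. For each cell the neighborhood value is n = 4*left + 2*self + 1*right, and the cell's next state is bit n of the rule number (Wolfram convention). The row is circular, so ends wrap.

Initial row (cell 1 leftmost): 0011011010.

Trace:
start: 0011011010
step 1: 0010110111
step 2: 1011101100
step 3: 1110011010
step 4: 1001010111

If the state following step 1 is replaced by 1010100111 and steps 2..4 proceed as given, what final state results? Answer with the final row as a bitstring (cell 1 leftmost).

0110001001

state after step 1 := 1010100111
step 2: 0111110100
step 3: 0100001110
step 4: 0110001001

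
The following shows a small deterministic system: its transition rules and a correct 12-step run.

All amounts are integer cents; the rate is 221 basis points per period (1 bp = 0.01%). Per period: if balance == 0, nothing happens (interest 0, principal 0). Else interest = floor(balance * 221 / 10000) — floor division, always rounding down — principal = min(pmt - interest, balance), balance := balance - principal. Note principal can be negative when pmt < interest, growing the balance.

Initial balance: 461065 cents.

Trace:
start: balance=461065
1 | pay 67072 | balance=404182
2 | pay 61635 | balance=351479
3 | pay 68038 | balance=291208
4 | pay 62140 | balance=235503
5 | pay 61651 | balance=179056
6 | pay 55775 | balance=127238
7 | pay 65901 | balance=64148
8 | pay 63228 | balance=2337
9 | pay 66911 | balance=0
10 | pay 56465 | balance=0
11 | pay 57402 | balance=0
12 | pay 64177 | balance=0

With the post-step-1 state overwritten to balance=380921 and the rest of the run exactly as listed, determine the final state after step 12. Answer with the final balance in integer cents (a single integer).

state after step 1 := balance=380921
2 | pay 61635 | balance=327704
3 | pay 68038 | balance=266908
4 | pay 62140 | balance=210666
5 | pay 61651 | balance=153670
6 | pay 55775 | balance=101291
7 | pay 65901 | balance=37628
8 | pay 63228 | balance=0
9 | pay 66911 | balance=0
10 | pay 56465 | balance=0
11 | pay 57402 | balance=0
12 | pay 64177 | balance=0

0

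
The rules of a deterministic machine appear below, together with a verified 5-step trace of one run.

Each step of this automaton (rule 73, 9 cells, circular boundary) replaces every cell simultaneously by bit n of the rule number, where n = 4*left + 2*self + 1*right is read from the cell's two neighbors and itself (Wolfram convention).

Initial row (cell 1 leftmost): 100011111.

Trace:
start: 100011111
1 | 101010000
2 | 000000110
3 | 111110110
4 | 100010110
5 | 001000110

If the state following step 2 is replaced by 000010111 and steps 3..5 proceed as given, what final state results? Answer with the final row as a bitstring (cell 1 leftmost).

011000111

state after step 2 := 000010111
3 | 011000101
4 | 011010000
5 | 011000111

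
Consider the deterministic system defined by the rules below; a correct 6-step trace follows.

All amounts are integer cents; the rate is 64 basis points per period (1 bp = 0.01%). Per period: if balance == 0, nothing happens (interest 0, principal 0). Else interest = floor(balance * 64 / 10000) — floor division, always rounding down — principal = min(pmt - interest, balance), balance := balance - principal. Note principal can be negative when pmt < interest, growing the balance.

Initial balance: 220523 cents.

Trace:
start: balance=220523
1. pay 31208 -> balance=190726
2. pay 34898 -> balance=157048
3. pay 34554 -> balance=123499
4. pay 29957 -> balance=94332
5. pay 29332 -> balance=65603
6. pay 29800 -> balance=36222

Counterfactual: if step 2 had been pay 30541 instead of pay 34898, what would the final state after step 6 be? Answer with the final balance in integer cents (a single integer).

40691

(re-executing from step 2 with the substitution; state before step 2: balance=190726)
2. pay 30541 -> balance=161405
3. pay 34554 -> balance=127883
4. pay 29957 -> balance=98744
5. pay 29332 -> balance=70043
6. pay 29800 -> balance=40691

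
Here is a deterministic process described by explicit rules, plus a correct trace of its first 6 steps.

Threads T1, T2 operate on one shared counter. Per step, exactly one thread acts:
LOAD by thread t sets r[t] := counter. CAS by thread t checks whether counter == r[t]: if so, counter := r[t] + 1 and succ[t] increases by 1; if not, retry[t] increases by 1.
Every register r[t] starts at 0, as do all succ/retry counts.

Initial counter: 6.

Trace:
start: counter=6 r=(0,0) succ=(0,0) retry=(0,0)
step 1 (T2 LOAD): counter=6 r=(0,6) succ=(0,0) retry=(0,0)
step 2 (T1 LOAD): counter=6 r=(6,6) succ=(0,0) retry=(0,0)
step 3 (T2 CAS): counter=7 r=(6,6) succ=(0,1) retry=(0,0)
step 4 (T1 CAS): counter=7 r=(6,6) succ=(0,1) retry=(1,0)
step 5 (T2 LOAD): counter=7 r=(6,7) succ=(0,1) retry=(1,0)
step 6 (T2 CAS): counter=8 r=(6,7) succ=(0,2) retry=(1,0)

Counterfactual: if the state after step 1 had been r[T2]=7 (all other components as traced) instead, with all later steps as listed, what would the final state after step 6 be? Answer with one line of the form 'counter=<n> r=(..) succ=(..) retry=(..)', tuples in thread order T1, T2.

counter=8 r=(6,7) succ=(1,1) retry=(0,1)

state after step 1 := counter=6 r=(0,7) succ=(0,0) retry=(0,0)
step 2 (T1 LOAD): counter=6 r=(6,7) succ=(0,0) retry=(0,0)
step 3 (T2 CAS): counter=6 r=(6,7) succ=(0,0) retry=(0,1)
step 4 (T1 CAS): counter=7 r=(6,7) succ=(1,0) retry=(0,1)
step 5 (T2 LOAD): counter=7 r=(6,7) succ=(1,0) retry=(0,1)
step 6 (T2 CAS): counter=8 r=(6,7) succ=(1,1) retry=(0,1)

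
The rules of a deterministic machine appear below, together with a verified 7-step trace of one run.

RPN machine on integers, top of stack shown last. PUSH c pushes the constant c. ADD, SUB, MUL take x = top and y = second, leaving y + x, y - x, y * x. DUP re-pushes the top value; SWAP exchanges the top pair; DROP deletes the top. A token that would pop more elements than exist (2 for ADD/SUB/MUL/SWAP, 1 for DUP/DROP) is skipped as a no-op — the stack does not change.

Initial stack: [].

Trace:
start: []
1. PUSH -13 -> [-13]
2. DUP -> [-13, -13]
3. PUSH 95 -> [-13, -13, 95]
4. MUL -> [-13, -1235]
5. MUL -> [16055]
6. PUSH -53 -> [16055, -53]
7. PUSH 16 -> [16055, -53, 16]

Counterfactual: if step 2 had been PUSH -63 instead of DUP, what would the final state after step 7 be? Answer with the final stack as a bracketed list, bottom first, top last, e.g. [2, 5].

[77805, -53, 16]

(re-executing from step 2 with the substitution; state before step 2: [-13])
2. PUSH -63 -> [-13, -63]
3. PUSH 95 -> [-13, -63, 95]
4. MUL -> [-13, -5985]
5. MUL -> [77805]
6. PUSH -53 -> [77805, -53]
7. PUSH 16 -> [77805, -53, 16]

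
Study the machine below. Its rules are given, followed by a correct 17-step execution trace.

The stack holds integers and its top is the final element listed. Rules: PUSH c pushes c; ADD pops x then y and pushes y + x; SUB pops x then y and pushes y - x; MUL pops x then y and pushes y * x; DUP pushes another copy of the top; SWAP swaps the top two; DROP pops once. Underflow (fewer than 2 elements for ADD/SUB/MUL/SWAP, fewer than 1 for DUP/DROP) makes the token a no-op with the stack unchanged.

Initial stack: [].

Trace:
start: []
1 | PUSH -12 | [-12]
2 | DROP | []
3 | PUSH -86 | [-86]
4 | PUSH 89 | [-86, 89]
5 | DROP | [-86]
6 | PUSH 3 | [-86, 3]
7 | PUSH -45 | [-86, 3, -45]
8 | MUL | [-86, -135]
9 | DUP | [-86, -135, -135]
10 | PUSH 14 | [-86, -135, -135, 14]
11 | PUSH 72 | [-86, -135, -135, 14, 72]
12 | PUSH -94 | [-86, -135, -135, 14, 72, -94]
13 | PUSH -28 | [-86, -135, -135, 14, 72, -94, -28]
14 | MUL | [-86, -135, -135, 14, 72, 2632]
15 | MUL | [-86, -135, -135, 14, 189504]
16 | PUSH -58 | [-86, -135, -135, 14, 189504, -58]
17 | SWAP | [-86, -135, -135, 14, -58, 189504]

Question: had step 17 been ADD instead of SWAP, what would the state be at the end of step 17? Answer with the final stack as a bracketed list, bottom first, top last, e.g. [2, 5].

(re-executing from step 17 with the substitution; state before step 17: [-86, -135, -135, 14, 189504, -58])
17 | ADD | [-86, -135, -135, 14, 189446]

[-86, -135, -135, 14, 189446]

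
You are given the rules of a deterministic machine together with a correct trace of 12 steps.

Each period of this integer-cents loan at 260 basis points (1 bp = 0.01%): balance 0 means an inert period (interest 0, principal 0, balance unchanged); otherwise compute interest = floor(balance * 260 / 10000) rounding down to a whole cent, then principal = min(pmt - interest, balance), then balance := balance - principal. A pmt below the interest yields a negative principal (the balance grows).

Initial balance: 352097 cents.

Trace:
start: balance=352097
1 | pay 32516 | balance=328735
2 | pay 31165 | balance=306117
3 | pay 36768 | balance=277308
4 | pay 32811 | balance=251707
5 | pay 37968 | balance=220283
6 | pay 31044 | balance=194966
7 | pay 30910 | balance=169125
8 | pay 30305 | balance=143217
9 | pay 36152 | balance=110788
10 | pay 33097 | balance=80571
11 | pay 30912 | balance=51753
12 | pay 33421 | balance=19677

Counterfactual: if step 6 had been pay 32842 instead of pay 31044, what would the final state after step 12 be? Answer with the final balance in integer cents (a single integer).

17580

(re-executing from step 6 with the substitution; state before step 6: balance=220283)
6 | pay 32842 | balance=193168
7 | pay 30910 | balance=167280
8 | pay 30305 | balance=141324
9 | pay 36152 | balance=108846
10 | pay 33097 | balance=78578
11 | pay 30912 | balance=49709
12 | pay 33421 | balance=17580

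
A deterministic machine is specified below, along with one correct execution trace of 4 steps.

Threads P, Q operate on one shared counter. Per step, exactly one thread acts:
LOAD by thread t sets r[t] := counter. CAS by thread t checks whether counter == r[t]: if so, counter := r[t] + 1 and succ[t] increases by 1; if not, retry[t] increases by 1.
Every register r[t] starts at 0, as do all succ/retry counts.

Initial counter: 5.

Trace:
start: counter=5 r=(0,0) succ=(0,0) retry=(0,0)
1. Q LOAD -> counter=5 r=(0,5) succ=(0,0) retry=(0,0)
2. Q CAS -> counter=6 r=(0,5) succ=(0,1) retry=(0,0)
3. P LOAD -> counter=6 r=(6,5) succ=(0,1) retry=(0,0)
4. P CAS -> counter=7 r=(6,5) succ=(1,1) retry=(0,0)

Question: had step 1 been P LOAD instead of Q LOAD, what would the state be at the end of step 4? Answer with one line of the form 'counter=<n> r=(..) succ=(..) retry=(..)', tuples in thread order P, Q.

counter=6 r=(5,0) succ=(1,0) retry=(0,1)

(re-executing from step 1 with the substitution; state before step 1: counter=5 r=(0,0) succ=(0,0) retry=(0,0))
1. P LOAD -> counter=5 r=(5,0) succ=(0,0) retry=(0,0)
2. Q CAS -> counter=5 r=(5,0) succ=(0,0) retry=(0,1)
3. P LOAD -> counter=5 r=(5,0) succ=(0,0) retry=(0,1)
4. P CAS -> counter=6 r=(5,0) succ=(1,0) retry=(0,1)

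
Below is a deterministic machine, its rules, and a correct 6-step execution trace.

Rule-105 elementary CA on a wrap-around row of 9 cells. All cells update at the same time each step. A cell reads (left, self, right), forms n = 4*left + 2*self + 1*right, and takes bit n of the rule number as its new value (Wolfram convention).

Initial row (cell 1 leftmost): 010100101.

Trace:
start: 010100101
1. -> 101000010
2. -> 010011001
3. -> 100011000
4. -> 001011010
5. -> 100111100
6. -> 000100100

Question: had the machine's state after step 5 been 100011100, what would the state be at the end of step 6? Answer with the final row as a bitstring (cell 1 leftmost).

state after step 5 := 100011100
6. -> 001010100

001010100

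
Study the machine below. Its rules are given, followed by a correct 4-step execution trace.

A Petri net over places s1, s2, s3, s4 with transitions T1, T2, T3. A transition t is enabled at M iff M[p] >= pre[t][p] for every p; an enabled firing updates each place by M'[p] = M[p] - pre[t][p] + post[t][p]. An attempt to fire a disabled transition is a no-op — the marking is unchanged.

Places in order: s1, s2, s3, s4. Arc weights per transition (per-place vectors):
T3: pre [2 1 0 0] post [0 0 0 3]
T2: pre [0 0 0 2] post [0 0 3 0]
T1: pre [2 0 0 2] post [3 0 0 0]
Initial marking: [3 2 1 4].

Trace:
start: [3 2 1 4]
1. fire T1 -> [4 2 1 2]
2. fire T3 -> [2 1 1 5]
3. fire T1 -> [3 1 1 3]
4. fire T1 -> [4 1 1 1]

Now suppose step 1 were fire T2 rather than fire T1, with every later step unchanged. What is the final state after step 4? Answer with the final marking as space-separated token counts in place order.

1 1 4 5

(re-executing from step 1 with the substitution; state before step 1: [3 2 1 4])
1. fire T2 -> [3 2 4 2]
2. fire T3 -> [1 1 4 5]
3. fire T1 -> [1 1 4 5]
4. fire T1 -> [1 1 4 5]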